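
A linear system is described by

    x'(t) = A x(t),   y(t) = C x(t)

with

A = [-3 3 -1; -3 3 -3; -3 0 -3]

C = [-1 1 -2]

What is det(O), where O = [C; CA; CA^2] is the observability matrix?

-156

CA = [[6, 0, 4]]
CA^2 = [[-30, 18, -18]]
Observability matrix O = [C; CA; CA^2] = [[-1, 1, -2], [6, 0, 4], [-30, 18, -18]]
Expanding along the first row, det(O) = (-1)·(0·(-18) - 4·18) - 1·(6·(-18) - 4·(-30)) + (-2)·(6·18 - 0·(-30)) = (-1)·(-72) - 1·12 + (-2)·108 = -156
Since det(O) ≠ 0, rank(O) = 3 and the system is completely observable.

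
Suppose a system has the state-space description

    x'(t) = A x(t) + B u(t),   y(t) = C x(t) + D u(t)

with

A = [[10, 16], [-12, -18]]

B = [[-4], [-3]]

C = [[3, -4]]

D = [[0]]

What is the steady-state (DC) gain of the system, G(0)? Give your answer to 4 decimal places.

G(0) = C(-A)^{-1}B + D = -C A^{-1} B + D.
det A = 12, so A^{-1} = (1/12)·adj(A) = [[-3/2, -4/3], [1, 5/6]]
A^{-1} B = [10, -13/2]^T
C A^{-1} B = 56
G(0) = D - C A^{-1} B = 0 - (56) = -56

-56.0000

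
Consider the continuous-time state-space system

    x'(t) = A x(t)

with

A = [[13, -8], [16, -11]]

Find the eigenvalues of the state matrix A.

det(sI - A) = s^2 - (tr A)s + det A, with tr A = 13 + (-11) = 2 and det A = 13·(-11) - (-8)·16 = -143 - (-128) = -15.
So p(s) = det(sI - A) = s^2 - 2s - 15.
Factor s^2 - 2s - 15: two numbers with sum 2 and product -15 are 5 and -3, so s^2 - 2s - 15 = (s - 5)(s + 3).
Hence p(s) = (s - 5) (s + 3), with roots -3, 5.
At least one eigenvalue has non-negative real part, so the system is not asymptotically stable.

-3, 5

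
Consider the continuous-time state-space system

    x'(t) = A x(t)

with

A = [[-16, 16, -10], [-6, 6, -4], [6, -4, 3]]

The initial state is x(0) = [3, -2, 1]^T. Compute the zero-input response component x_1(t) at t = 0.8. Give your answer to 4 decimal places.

det(sI - A) = s^3 - (tr A)s^2 + (M11 + M22 + M33)s - det A, where Mii is the 2×2 principal minor of A obtained by deleting row i and column i.
tr A = (-16) + 6 + 3 = -7; M11 = 6·3 - (-4)·(-4) = 18 - 16 = 2; M22 = (-16)·3 - (-10)·6 = -48 - (-60) = 12; M33 = (-16)·6 - 16·(-6) = -96 - (-96) = 0; sum of minors = 14.
det A = (-16)·(6·3 - (-4)·(-4)) - 16·((-6)·3 - (-4)·6) + (-10)·((-6)·(-4) - 6·6) = (-16)·2 - 16·6 + (-10)·(-12) = -8.
So p(s) = det(sI - A) = s^3 + 7s^2 + 14s + 8.
Rational-root test: any integer root divides 8. Testing small divisors, s = -1 works: p(-1) = -1 + 7 + (-14) + 8 = 0, so (s + 1) is a factor.
Dividing, p(s) = (s + 1)(s^2 + 6s + 8).
Factor s^2 + 6s + 8: two numbers with sum -6 and product 8 are -2 and -4, so s^2 + 6s + 8 = (s + 2)(s + 4).
Hence p(s) = (s + 1) (s + 2) (s + 4), with roots -4, -2, -1.
The eigenvalues -4, -2, -1 are distinct and real, so A is diagonalisable and x(t) = e^{At} x(0) = V diag(e^{λ_i t}) V^{-1} x(0), where the columns of V are the eigenvectors.
λ = -4: A - (-4)I = [[-12, 16, -10], [-6, 10, -4], [6, -4, 7]]. v must be orthogonal to every row; (row 1) × (row 2) = [36, 12, -24], so take v_1 = [-3, -1, 2]^T.
λ = -2: A - (-2)I = [[-14, 16, -10], [-6, 8, -4], [6, -4, 5]]. v must be orthogonal to every row; (row 1) × (row 2) = [16, 4, -16], so take v_2 = [-4, -1, 4]^T.
λ = -1: A - (-1)I = [[-15, 16, -10], [-6, 7, -4], [6, -4, 4]]. v must be orthogonal to every row; (row 1) × (row 2) = [6, 0, -9], so take v_3 = [-2, 0, 3]^T.
V = [v_1 v_2 v_3] = [[-3, -4, -2], [-1, -1, 0], [2, 4, 3]] has det V = 1, so V^{-1} = adj(V)/det V = [[-3, 4, -2], [3, -5, 2], [-2, 4, -1]].
Modal coordinates z(0) = V^{-1} x(0): (-3)·3 + 4·(-2) + (-2)·1 = -19; 3·3 + (-5)·(-2) + 2·1 = 21; (-2)·3 + 4·(-2) + (-1)·1 = -15; so z(0) = [-19, 21, -15]^T.
x_1(t) = Σ_i (v_i)_1 · z_i(0) · e^{λ_i t} (row 1 of V times the modal terms).
x_1(0.8) = (-3)·(-19)·e^{-4·0.8} + (-4)·21·e^{-2·0.8} + (-2)·(-15)·e^{-1·0.8} = 57·0.040762 + (-84)·0.201897 + 30·0.449329 = -1.1560.

-1.1560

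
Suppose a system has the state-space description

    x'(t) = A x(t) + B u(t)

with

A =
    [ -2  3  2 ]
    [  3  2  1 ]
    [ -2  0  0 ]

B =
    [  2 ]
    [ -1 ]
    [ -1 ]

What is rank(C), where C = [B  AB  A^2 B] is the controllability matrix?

AB = [[-9], [3], [-4]]
A^2B = [[19], [-25], [18]]
Controllability matrix C = [B  AB  A^2B] = [[2, -9, 19], [-1, 3, -25], [-1, -4, 18]]
det(C) = 2·(3·18 - (-25)·(-4)) - (-9)·((-1)·18 - (-25)·(-1)) + 19·((-1)·(-4) - 3·(-1)) = 2·(-46) - (-9)·(-43) + 19·7 = -346 ≠ 0, so rank(C) = 3.
rank(C) = 3 = n, so the pair (A, B) is completely controllable.

3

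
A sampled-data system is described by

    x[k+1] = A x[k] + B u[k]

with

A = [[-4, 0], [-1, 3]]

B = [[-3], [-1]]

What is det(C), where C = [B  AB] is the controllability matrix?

AB = [[12], [0]]
Controllability matrix C = [B  AB] = [[-3, 12], [-1, 0]]
det(C) = (-3)·0 - 12·(-1) = 0 - (-12) = 12
Since det(C) ≠ 0, rank(C) = 2 and the system is completely controllable.

12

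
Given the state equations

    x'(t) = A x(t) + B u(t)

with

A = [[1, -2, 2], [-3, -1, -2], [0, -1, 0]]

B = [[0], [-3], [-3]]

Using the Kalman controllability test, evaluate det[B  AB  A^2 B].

-216

AB = [[0], [9], [3]]
A^2B = [[-12], [-15], [-9]]
Controllability matrix C = [B  AB  A^2B] = [[0, 0, -12], [-3, 9, -15], [-3, 3, -9]]
Expanding along the first row, det(C) = 0·(9·(-9) - (-15)·3) - 0·((-3)·(-9) - (-15)·(-3)) + (-12)·((-3)·3 - 9·(-3)) = 0·(-36) - 0·(-18) + (-12)·18 = -216
Since det(C) ≠ 0, rank(C) = 3 and the system is completely controllable.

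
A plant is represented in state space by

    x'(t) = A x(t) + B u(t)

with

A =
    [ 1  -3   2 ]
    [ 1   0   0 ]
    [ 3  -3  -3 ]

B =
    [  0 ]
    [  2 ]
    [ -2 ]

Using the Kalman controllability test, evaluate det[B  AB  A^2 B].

-800

AB = [[-10], [0], [0]]
A^2B = [[-10], [-10], [-30]]
Controllability matrix C = [B  AB  A^2B] = [[0, -10, -10], [2, 0, -10], [-2, 0, -30]]
Expanding along the first row, det(C) = 0·(0·(-30) - (-10)·0) - (-10)·(2·(-30) - (-10)·(-2)) + (-10)·(2·0 - 0·(-2)) = 0·0 - (-10)·(-80) + (-10)·0 = -800
Since det(C) ≠ 0, rank(C) = 3 and the system is completely controllable.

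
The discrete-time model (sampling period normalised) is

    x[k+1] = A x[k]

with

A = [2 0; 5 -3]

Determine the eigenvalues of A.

-3, 2

det(zI - A) = z^2 - (tr A)z + det A, with tr A = 2 + (-3) = -1 and det A = 2·(-3) - 0·5 = -6 - 0 = -6.
So p(z) = det(zI - A) = z^2 + z - 6.
Factor z^2 + z - 6: two numbers with sum -1 and product -6 are 2 and -3, so z^2 + z - 6 = (z - 2)(z + 3).
Hence p(z) = (z - 2) (z + 3), with roots -3, 2.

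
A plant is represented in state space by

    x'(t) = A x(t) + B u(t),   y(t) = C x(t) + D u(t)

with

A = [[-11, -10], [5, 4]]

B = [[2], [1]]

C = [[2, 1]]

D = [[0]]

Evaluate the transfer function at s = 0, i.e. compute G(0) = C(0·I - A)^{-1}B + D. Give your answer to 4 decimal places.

-2.5000

G(0) = C(-A)^{-1}B + D = -C A^{-1} B + D.
det A = 6, so A^{-1} = (1/6)·adj(A) = [[2/3, 5/3], [-5/6, -11/6]]
A^{-1} B = [3, -7/2]^T
C A^{-1} B = 5/2
G(0) = D - C A^{-1} B = 0 - (5/2) = -5/2 ≈ -2.5000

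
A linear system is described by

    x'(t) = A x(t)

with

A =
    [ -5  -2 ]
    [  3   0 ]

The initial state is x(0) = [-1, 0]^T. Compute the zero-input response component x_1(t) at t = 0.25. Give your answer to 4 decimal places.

-0.2040

det(sI - A) = s^2 - (tr A)s + det A, with tr A = (-5) + 0 = -5 and det A = (-5)·0 - (-2)·3 = 0 - (-6) = 6.
So p(s) = det(sI - A) = s^2 + 5s + 6.
Factor s^2 + 5s + 6: two numbers with sum -5 and product 6 are -2 and -3, so s^2 + 5s + 6 = (s + 2)(s + 3).
Hence p(s) = (s + 2) (s + 3), with roots -3, -2.
The eigenvalues -3, -2 are distinct and real, so A is diagonalisable and x(t) = e^{At} x(0) = V diag(e^{λ_i t}) V^{-1} x(0), where the columns of V are the eigenvectors.
λ = -3: A - (-3)I = [[-2, -2], [3, 3]]. Row 1 gives (-2)·v1 + (-2)·v2 = 0, so take v_1 = [-1, 1]^T.
λ = -2: A - (-2)I = [[-3, -2], [3, 2]]. Row 1 gives (-3)·v1 + (-2)·v2 = 0, so take v_2 = [2, -3]^T.
V = [v_1 v_2] = [[-1, 2], [1, -3]] has det V = 1, so V^{-1} = adj(V)/det V = [[-3, -2], [-1, -1]].
Modal coordinates z(0) = V^{-1} x(0): (-3)·(-1) + (-2)·0 = 3; (-1)·(-1) + (-1)·0 = 1; so z(0) = [3, 1]^T.
x_1(t) = Σ_i (v_i)_1 · z_i(0) · e^{λ_i t} (row 1 of V times the modal terms).
x_1(0.25) = (-1)·3·e^{-3·0.25} + 2·1·e^{-2·0.25} = (-3)·0.472367 + 2·0.606531 = -0.2040.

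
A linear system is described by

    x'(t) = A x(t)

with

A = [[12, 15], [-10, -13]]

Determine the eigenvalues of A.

-3, 2

det(sI - A) = s^2 - (tr A)s + det A, with tr A = 12 + (-13) = -1 and det A = 12·(-13) - 15·(-10) = -156 - (-150) = -6.
So p(s) = det(sI - A) = s^2 + s - 6.
Factor s^2 + s - 6: two numbers with sum -1 and product -6 are 2 and -3, so s^2 + s - 6 = (s - 2)(s + 3).
Hence p(s) = (s - 2) (s + 3), with roots -3, 2.
At least one eigenvalue has non-negative real part, so the system is not asymptotically stable.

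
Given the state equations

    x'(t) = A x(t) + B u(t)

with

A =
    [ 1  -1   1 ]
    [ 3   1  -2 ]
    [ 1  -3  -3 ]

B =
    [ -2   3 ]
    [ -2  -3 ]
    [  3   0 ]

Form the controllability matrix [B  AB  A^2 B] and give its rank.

3

AB = [[3, 6], [-14, 6], [-5, 12]]
A^2B = [[12, 12], [5, 0], [60, -48]]
Controllability matrix C = [B  AB  A^2B] = [[-2, 3, 3, 6, 12, 12], [-2, -3, -14, 6, 5, 0], [3, 0, -5, 12, 60, -48]]
Take the 3×3 submatrix of C formed by columns 1, 2, 3: [[-2, 3, 3], [-2, -3, -14], [3, 0, -5]]. Its determinant is (-2)·((-3)·(-5) - (-14)·0) - 3·((-2)·(-5) - (-14)·3) + 3·((-2)·0 - (-3)·3) = (-2)·15 - 3·52 + 3·9 = -159 ≠ 0.
So rank(C) ≥ 3; since C has 3 rows, rank(C) = 3.
rank(C) = 3 = n, so the pair (A, B) is completely controllable.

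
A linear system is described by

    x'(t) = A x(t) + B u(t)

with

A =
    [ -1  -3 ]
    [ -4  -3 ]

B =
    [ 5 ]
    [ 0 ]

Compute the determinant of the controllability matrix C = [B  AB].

AB = [[-5], [-20]]
Controllability matrix C = [B  AB] = [[5, -5], [0, -20]]
det(C) = 5·(-20) - (-5)·0 = -100 - 0 = -100
Since det(C) ≠ 0, rank(C) = 2 and the system is completely controllable.

-100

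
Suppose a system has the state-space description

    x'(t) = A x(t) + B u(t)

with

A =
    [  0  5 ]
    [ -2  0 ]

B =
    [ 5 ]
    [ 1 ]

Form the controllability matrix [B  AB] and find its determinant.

-55

AB = [[5], [-10]]
Controllability matrix C = [B  AB] = [[5, 5], [1, -10]]
det(C) = 5·(-10) - 5·1 = -50 - 5 = -55
Since det(C) ≠ 0, rank(C) = 2 and the system is completely controllable.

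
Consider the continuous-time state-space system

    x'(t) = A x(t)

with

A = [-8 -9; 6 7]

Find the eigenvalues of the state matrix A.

-2, 1

det(sI - A) = s^2 - (tr A)s + det A, with tr A = (-8) + 7 = -1 and det A = (-8)·7 - (-9)·6 = -56 - (-54) = -2.
So p(s) = det(sI - A) = s^2 + s - 2.
Factor s^2 + s - 2: two numbers with sum -1 and product -2 are 1 and -2, so s^2 + s - 2 = (s - 1)(s + 2).
Hence p(s) = (s - 1) (s + 2), with roots -2, 1.
At least one eigenvalue has non-negative real part, so the system is not asymptotically stable.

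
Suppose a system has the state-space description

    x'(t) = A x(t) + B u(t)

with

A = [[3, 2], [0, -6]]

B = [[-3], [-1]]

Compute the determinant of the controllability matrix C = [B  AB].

-29

AB = [[-11], [6]]
Controllability matrix C = [B  AB] = [[-3, -11], [-1, 6]]
det(C) = (-3)·6 - (-11)·(-1) = -18 - 11 = -29
Since det(C) ≠ 0, rank(C) = 2 and the system is completely controllable.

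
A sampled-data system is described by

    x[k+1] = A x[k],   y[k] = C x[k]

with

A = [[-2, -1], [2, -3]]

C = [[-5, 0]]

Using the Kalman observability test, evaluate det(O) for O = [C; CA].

-25

CA = [[10, 5]]
Observability matrix O = [C; CA] = [[-5, 0], [10, 5]]
det(O) = (-5)·5 - 0·10 = -25 - 0 = -25
Since det(O) ≠ 0, rank(O) = 2 and the system is completely observable.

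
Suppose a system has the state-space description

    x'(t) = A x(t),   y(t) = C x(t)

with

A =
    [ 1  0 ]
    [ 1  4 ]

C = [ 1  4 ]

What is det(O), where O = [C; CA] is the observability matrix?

CA = [[5, 16]]
Observability matrix O = [C; CA] = [[1, 4], [5, 16]]
det(O) = 1·16 - 4·5 = 16 - 20 = -4
Since det(O) ≠ 0, rank(O) = 2 and the system is completely observable.

-4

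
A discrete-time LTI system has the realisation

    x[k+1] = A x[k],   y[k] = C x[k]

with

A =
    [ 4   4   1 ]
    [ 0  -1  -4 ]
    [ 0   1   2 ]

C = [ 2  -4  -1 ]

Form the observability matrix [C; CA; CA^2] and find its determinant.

-3392

CA = [[8, 11, 16]]
CA^2 = [[32, 37, -4]]
Observability matrix O = [C; CA; CA^2] = [[2, -4, -1], [8, 11, 16], [32, 37, -4]]
Expanding along the first row, det(O) = 2·(11·(-4) - 16·37) - (-4)·(8·(-4) - 16·32) + (-1)·(8·37 - 11·32) = 2·(-636) - (-4)·(-544) + (-1)·(-56) = -3392
Since det(O) ≠ 0, rank(O) = 3 and the system is completely observable.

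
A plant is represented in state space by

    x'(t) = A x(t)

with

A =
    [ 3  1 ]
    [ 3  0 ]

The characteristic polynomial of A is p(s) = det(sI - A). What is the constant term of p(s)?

For a 2×2 matrix, det(sI - A) = s^2 - (tr A)s + det A.
tr A = 3, det A = -3.
So p(s) = s^2 - 3s - 3.
The constant term is -3.

-3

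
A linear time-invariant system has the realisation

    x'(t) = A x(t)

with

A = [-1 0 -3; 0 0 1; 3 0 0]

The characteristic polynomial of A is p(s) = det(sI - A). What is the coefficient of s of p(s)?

Expand det(sI - A) for the 3×3 matrix.
p(s) = s^3 + s^2 + 9s.
(Check: constant term = det(-A) = (-1)^3 det A = 0; coefficient of s^2 = -tr A = 1.)
The coefficient of s is 9.

9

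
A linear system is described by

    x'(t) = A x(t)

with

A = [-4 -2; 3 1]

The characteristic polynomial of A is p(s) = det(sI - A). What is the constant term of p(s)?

2

For a 2×2 matrix, det(sI - A) = s^2 - (tr A)s + det A.
tr A = -3, det A = 2.
So p(s) = s^2 + 3s + 2.
The constant term is 2.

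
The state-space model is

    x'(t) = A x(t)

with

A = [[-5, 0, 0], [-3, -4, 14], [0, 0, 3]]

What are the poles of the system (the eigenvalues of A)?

-5, -4, 3

det(sI - A) = s^3 - (tr A)s^2 + (M11 + M22 + M33)s - det A, where Mii is the 2×2 principal minor of A obtained by deleting row i and column i.
tr A = (-5) + (-4) + 3 = -6; M11 = (-4)·3 - 14·0 = -12 - 0 = -12; M22 = (-5)·3 - 0·0 = -15 - 0 = -15; M33 = (-5)·(-4) - 0·(-3) = 20 - 0 = 20; sum of minors = -7.
det A = (-5)·((-4)·3 - 14·0) - 0·((-3)·3 - 14·0) + 0·((-3)·0 - (-4)·0) = (-5)·(-12) - 0·(-9) + 0·0 = 60.
So p(s) = det(sI - A) = s^3 + 6s^2 - 7s - 60.
Rational-root test: any integer root divides -60. Testing small divisors, s = 3 works: p(3) = 27 + 54 + (-21) + (-60) = 0, so (s - 3) is a factor.
Dividing, p(s) = (s - 3)(s^2 + 9s + 20).
Factor s^2 + 9s + 20: two numbers with sum -9 and product 20 are -4 and -5, so s^2 + 9s + 20 = (s + 4)(s + 5).
Hence p(s) = (s - 3) (s + 4) (s + 5), with roots -5, -4, 3.
At least one eigenvalue has non-negative real part, so the system is not asymptotically stable.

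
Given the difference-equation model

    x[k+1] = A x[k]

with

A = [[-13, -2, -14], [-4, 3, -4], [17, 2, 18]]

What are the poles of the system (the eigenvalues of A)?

det(zI - A) = z^3 - (tr A)z^2 + (M11 + M22 + M33)z - det A, where Mii is the 2×2 principal minor of A obtained by deleting row i and column i.
tr A = (-13) + 3 + 18 = 8; M11 = 3·18 - (-4)·2 = 54 - (-8) = 62; M22 = (-13)·18 - (-14)·17 = -234 - (-238) = 4; M33 = (-13)·3 - (-2)·(-4) = -39 - 8 = -47; sum of minors = 19.
det A = (-13)·(3·18 - (-4)·2) - (-2)·((-4)·18 - (-4)·17) + (-14)·((-4)·2 - 3·17) = (-13)·62 - (-2)·(-4) + (-14)·(-59) = 12.
So p(z) = det(zI - A) = z^3 - 8z^2 + 19z - 12.
Rational-root test: any integer root divides -12. Testing small divisors, z = 1 works: p(1) = 1 + (-8) + 19 + (-12) = 0, so (z - 1) is a factor.
Dividing, p(z) = (z - 1)(z^2 - 7z + 12).
Factor z^2 - 7z + 12: two numbers with sum 7 and product 12 are 4 and 3, so z^2 - 7z + 12 = (z - 4)(z - 3).
Hence p(z) = (z - 4) (z - 3) (z - 1), with roots 1, 3, 4.

1, 3, 4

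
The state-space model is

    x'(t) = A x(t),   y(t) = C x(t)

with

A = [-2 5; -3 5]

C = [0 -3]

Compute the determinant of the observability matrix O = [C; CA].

CA = [[9, -15]]
Observability matrix O = [C; CA] = [[0, -3], [9, -15]]
det(O) = 0·(-15) - (-3)·9 = 0 - (-27) = 27
Since det(O) ≠ 0, rank(O) = 2 and the system is completely observable.

27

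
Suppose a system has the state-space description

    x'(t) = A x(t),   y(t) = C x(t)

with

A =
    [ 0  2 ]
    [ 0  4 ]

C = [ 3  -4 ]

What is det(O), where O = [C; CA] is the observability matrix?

CA = [[0, -10]]
Observability matrix O = [C; CA] = [[3, -4], [0, -10]]
det(O) = 3·(-10) - (-4)·0 = -30 - 0 = -30
Since det(O) ≠ 0, rank(O) = 2 and the system is completely observable.

-30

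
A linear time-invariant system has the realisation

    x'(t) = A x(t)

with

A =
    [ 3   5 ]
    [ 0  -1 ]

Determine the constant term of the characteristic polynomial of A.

-3

For a 2×2 matrix, det(sI - A) = s^2 - (tr A)s + det A.
tr A = 2, det A = -3.
So p(s) = s^2 - 2s - 3.
The constant term is -3.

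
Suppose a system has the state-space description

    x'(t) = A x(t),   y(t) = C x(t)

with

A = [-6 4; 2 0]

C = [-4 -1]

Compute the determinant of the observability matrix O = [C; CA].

CA = [[22, -16]]
Observability matrix O = [C; CA] = [[-4, -1], [22, -16]]
det(O) = (-4)·(-16) - (-1)·22 = 64 - (-22) = 86
Since det(O) ≠ 0, rank(O) = 2 and the system is completely observable.

86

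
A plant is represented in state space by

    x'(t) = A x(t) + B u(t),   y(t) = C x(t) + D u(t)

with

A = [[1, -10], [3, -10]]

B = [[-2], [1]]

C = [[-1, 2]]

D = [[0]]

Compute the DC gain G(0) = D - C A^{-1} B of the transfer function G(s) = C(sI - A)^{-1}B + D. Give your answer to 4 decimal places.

G(0) = C(-A)^{-1}B + D = -C A^{-1} B + D.
det A = 20, so A^{-1} = (1/20)·adj(A) = [[-1/2, 1/2], [-3/20, 1/20]]
A^{-1} B = [3/2, 7/20]^T
C A^{-1} B = -4/5
G(0) = D - C A^{-1} B = 0 - (-4/5) = 4/5 ≈ 0.8000

0.8000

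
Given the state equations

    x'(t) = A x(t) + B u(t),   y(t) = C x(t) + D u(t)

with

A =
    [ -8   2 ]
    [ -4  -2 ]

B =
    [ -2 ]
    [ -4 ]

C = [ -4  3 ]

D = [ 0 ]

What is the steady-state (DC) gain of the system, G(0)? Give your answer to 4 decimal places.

G(0) = C(-A)^{-1}B + D = -C A^{-1} B + D.
det A = 24, so A^{-1} = (1/24)·adj(A) = [[-1/12, -1/12], [1/6, -1/3]]
A^{-1} B = [1/2, 1]^T
C A^{-1} B = 1
G(0) = D - C A^{-1} B = 0 - (1) = -1

-1.0000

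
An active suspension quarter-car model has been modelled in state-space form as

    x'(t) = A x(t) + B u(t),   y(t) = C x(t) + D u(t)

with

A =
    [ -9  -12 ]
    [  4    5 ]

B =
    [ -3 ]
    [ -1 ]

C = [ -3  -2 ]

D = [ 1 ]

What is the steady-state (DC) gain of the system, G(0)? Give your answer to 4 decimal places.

G(0) = C(-A)^{-1}B + D = -C A^{-1} B + D.
det A = 3, so A^{-1} = (1/3)·adj(A) = [[5/3, 4], [-4/3, -3]]
A^{-1} B = [-9, 7]^T
C A^{-1} B = 13
G(0) = D - C A^{-1} B = 1 - (13) = -12

-12.0000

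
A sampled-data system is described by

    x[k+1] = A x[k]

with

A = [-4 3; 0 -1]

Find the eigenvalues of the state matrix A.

det(zI - A) = z^2 - (tr A)z + det A, with tr A = (-4) + (-1) = -5 and det A = (-4)·(-1) - 3·0 = 4 - 0 = 4.
So p(z) = det(zI - A) = z^2 + 5z + 4.
Factor z^2 + 5z + 4: two numbers with sum -5 and product 4 are -1 and -4, so z^2 + 5z + 4 = (z + 1)(z + 4).
Hence p(z) = (z + 1) (z + 4), with roots -4, -1.

-4, -1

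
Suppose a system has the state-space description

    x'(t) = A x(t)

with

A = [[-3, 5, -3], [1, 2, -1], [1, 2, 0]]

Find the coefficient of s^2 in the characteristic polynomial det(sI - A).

Expand det(sI - A) for the 3×3 matrix.
p(s) = s^3 + s^2 - 6s + 11.
(Check: constant term = det(-A) = (-1)^3 det A = 11; coefficient of s^2 = -tr A = 1.)
The coefficient of s^2 is 1.

1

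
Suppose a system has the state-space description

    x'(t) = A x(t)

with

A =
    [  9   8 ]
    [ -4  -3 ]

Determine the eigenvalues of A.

det(sI - A) = s^2 - (tr A)s + det A, with tr A = 9 + (-3) = 6 and det A = 9·(-3) - 8·(-4) = -27 - (-32) = 5.
So p(s) = det(sI - A) = s^2 - 6s + 5.
Factor s^2 - 6s + 5: two numbers with sum 6 and product 5 are 5 and 1, so s^2 - 6s + 5 = (s - 5)(s - 1).
Hence p(s) = (s - 5) (s - 1), with roots 1, 5.
At least one eigenvalue has non-negative real part, so the system is not asymptotically stable.

1, 5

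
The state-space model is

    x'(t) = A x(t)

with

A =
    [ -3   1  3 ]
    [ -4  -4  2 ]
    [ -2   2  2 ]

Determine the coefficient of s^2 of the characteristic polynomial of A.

Expand det(sI - A) for the 3×3 matrix.
p(s) = s^3 + 5s^2 + 4s + 8.
(Check: constant term = det(-A) = (-1)^3 det A = 8; coefficient of s^2 = -tr A = 5.)
The coefficient of s^2 is 5.

5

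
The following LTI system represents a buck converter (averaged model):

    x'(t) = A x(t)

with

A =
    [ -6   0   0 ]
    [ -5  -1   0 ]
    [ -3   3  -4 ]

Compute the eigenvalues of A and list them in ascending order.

-6, -4, -1

det(sI - A) = s^3 - (tr A)s^2 + (M11 + M22 + M33)s - det A, where Mii is the 2×2 principal minor of A obtained by deleting row i and column i.
tr A = (-6) + (-1) + (-4) = -11; M11 = (-1)·(-4) - 0·3 = 4 - 0 = 4; M22 = (-6)·(-4) - 0·(-3) = 24 - 0 = 24; M33 = (-6)·(-1) - 0·(-5) = 6 - 0 = 6; sum of minors = 34.
det A = (-6)·((-1)·(-4) - 0·3) - 0·((-5)·(-4) - 0·(-3)) + 0·((-5)·3 - (-1)·(-3)) = (-6)·4 - 0·20 + 0·(-18) = -24.
So p(s) = det(sI - A) = s^3 + 11s^2 + 34s + 24.
Rational-root test: any integer root divides 24. Testing small divisors, s = -1 works: p(-1) = -1 + 11 + (-34) + 24 = 0, so (s + 1) is a factor.
Dividing, p(s) = (s + 1)(s^2 + 10s + 24).
Factor s^2 + 10s + 24: two numbers with sum -10 and product 24 are -4 and -6, so s^2 + 10s + 24 = (s + 4)(s + 6).
Hence p(s) = (s + 1) (s + 4) (s + 6), with roots -6, -4, -1.
All eigenvalues have negative real part, so the system is asymptotically stable.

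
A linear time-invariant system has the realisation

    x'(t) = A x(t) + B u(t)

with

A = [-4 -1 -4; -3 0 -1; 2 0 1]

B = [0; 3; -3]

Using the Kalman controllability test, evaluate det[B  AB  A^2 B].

243

AB = [[9], [3], [-3]]
A^2B = [[-27], [-24], [15]]
Controllability matrix C = [B  AB  A^2B] = [[0, 9, -27], [3, 3, -24], [-3, -3, 15]]
Expanding along the first row, det(C) = 0·(3·15 - (-24)·(-3)) - 9·(3·15 - (-24)·(-3)) + (-27)·(3·(-3) - 3·(-3)) = 0·(-27) - 9·(-27) + (-27)·0 = 243
Since det(C) ≠ 0, rank(C) = 3 and the system is completely controllable.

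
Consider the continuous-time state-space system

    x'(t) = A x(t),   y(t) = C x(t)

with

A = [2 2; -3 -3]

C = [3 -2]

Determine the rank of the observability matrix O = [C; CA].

CA = [[12, 12]]
Observability matrix O = [C; CA] = [[3, -2], [12, 12]]
det(O) = 3·12 - (-2)·12 = 36 - (-24) = 60 ≠ 0, so rank(O) = 2.
rank(O) = 2 = n, so the pair (A, C) is completely observable.

2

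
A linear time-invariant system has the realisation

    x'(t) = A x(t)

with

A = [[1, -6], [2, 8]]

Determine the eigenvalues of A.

4, 5

det(sI - A) = s^2 - (tr A)s + det A, with tr A = 1 + 8 = 9 and det A = 1·8 - (-6)·2 = 8 - (-12) = 20.
So p(s) = det(sI - A) = s^2 - 9s + 20.
Factor s^2 - 9s + 20: two numbers with sum 9 and product 20 are 5 and 4, so s^2 - 9s + 20 = (s - 5)(s - 4).
Hence p(s) = (s - 5) (s - 4), with roots 4, 5.
At least one eigenvalue has non-negative real part, so the system is not asymptotically stable.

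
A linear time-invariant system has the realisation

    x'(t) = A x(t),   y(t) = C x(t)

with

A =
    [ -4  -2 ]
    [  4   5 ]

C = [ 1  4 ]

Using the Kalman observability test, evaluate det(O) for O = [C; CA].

CA = [[12, 18]]
Observability matrix O = [C; CA] = [[1, 4], [12, 18]]
det(O) = 1·18 - 4·12 = 18 - 48 = -30
Since det(O) ≠ 0, rank(O) = 2 and the system is completely observable.

-30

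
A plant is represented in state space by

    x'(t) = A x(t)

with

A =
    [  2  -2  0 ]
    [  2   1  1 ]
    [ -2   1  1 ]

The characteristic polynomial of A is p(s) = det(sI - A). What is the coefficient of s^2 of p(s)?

Expand det(sI - A) for the 3×3 matrix.
p(s) = s^3 - 4s^2 + 8s - 8.
(Check: constant term = det(-A) = (-1)^3 det A = -8; coefficient of s^2 = -tr A = -4.)
The coefficient of s^2 is -4.

-4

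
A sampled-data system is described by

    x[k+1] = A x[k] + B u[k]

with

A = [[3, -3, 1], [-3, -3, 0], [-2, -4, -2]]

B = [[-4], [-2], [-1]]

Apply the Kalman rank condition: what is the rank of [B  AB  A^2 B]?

3

AB = [[-7], [18], [18]]
A^2B = [[-57], [-33], [-94]]
Controllability matrix C = [B  AB  A^2B] = [[-4, -7, -57], [-2, 18, -33], [-1, 18, -94]]
det(C) = (-4)·(18·(-94) - (-33)·18) - (-7)·((-2)·(-94) - (-33)·(-1)) + (-57)·((-2)·18 - 18·(-1)) = (-4)·(-1098) - (-7)·155 + (-57)·(-18) = 6503 ≠ 0, so rank(C) = 3.
rank(C) = 3 = n, so the pair (A, B) is completely controllable.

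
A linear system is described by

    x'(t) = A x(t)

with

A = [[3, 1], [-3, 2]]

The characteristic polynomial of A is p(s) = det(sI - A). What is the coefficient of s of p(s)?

-5

For a 2×2 matrix, det(sI - A) = s^2 - (tr A)s + det A.
tr A = 5, det A = 9.
So p(s) = s^2 - 5s + 9.
The coefficient of s is -5.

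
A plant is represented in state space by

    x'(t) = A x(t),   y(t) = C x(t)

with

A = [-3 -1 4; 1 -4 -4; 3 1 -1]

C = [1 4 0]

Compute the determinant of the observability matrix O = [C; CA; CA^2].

1584

CA = [[1, -17, -12]]
CA^2 = [[-56, 55, 84]]
Observability matrix O = [C; CA; CA^2] = [[1, 4, 0], [1, -17, -12], [-56, 55, 84]]
Expanding along the first row, det(O) = 1·((-17)·84 - (-12)·55) - 4·(1·84 - (-12)·(-56)) + 0·(1·55 - (-17)·(-56)) = 1·(-768) - 4·(-588) + 0·(-897) = 1584
Since det(O) ≠ 0, rank(O) = 3 and the system is completely observable.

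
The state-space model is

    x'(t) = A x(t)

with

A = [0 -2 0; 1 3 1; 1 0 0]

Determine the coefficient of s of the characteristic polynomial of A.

2

Expand det(sI - A) for the 3×3 matrix.
p(s) = s^3 - 3s^2 + 2s + 2.
(Check: constant term = det(-A) = (-1)^3 det A = 2; coefficient of s^2 = -tr A = -3.)
The coefficient of s is 2.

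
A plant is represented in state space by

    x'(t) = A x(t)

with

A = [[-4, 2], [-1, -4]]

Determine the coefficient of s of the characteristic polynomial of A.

For a 2×2 matrix, det(sI - A) = s^2 - (tr A)s + det A.
tr A = -8, det A = 18.
So p(s) = s^2 + 8s + 18.
The coefficient of s is 8.

8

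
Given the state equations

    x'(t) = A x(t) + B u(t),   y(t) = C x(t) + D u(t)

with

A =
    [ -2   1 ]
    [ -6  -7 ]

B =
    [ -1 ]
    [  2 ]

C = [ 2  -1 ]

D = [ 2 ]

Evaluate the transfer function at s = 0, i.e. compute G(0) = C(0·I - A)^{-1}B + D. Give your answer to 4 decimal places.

G(0) = C(-A)^{-1}B + D = -C A^{-1} B + D.
det A = 20, so A^{-1} = (1/20)·adj(A) = [[-7/20, -1/20], [3/10, -1/10]]
A^{-1} B = [1/4, -1/2]^T
C A^{-1} B = 1
G(0) = D - C A^{-1} B = 2 - (1) = 1

1.0000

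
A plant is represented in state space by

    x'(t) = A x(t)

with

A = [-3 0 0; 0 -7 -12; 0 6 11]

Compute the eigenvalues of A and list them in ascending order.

-3, -1, 5

det(sI - A) = s^3 - (tr A)s^2 + (M11 + M22 + M33)s - det A, where Mii is the 2×2 principal minor of A obtained by deleting row i and column i.
tr A = (-3) + (-7) + 11 = 1; M11 = (-7)·11 - (-12)·6 = -77 - (-72) = -5; M22 = (-3)·11 - 0·0 = -33 - 0 = -33; M33 = (-3)·(-7) - 0·0 = 21 - 0 = 21; sum of minors = -17.
det A = (-3)·((-7)·11 - (-12)·6) - 0·(0·11 - (-12)·0) + 0·(0·6 - (-7)·0) = (-3)·(-5) - 0·0 + 0·0 = 15.
So p(s) = det(sI - A) = s^3 - s^2 - 17s - 15.
Rational-root test: any integer root divides -15. Testing small divisors, s = -1 works: p(-1) = -1 + (-1) + 17 + (-15) = 0, so (s + 1) is a factor.
Dividing, p(s) = (s + 1)(s^2 - 2s - 15).
Factor s^2 - 2s - 15: two numbers with sum 2 and product -15 are 5 and -3, so s^2 - 2s - 15 = (s - 5)(s + 3).
Hence p(s) = (s - 5) (s + 1) (s + 3), with roots -3, -1, 5.
At least one eigenvalue has non-negative real part, so the system is not asymptotically stable.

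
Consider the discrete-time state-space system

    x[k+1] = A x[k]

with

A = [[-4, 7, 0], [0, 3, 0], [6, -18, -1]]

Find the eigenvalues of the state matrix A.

-4, -1, 3

det(zI - A) = z^3 - (tr A)z^2 + (M11 + M22 + M33)z - det A, where Mii is the 2×2 principal minor of A obtained by deleting row i and column i.
tr A = (-4) + 3 + (-1) = -2; M11 = 3·(-1) - 0·(-18) = -3 - 0 = -3; M22 = (-4)·(-1) - 0·6 = 4 - 0 = 4; M33 = (-4)·3 - 7·0 = -12 - 0 = -12; sum of minors = -11.
det A = (-4)·(3·(-1) - 0·(-18)) - 7·(0·(-1) - 0·6) + 0·(0·(-18) - 3·6) = (-4)·(-3) - 7·0 + 0·(-18) = 12.
So p(z) = det(zI - A) = z^3 + 2z^2 - 11z - 12.
Rational-root test: any integer root divides -12. Testing small divisors, z = -1 works: p(-1) = -1 + 2 + 11 + (-12) = 0, so (z + 1) is a factor.
Dividing, p(z) = (z + 1)(z^2 + z - 12).
Factor z^2 + z - 12: two numbers with sum -1 and product -12 are 3 and -4, so z^2 + z - 12 = (z - 3)(z + 4).
Hence p(z) = (z - 3) (z + 1) (z + 4), with roots -4, -1, 3.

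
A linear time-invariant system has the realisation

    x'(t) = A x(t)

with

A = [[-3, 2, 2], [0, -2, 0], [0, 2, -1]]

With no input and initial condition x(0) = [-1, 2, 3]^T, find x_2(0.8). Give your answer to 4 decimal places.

det(sI - A) = s^3 - (tr A)s^2 + (M11 + M22 + M33)s - det A, where Mii is the 2×2 principal minor of A obtained by deleting row i and column i.
tr A = (-3) + (-2) + (-1) = -6; M11 = (-2)·(-1) - 0·2 = 2 - 0 = 2; M22 = (-3)·(-1) - 2·0 = 3 - 0 = 3; M33 = (-3)·(-2) - 2·0 = 6 - 0 = 6; sum of minors = 11.
det A = (-3)·((-2)·(-1) - 0·2) - 2·(0·(-1) - 0·0) + 2·(0·2 - (-2)·0) = (-3)·2 - 2·0 + 2·0 = -6.
So p(s) = det(sI - A) = s^3 + 6s^2 + 11s + 6.
Rational-root test: any integer root divides 6. Testing small divisors, s = -1 works: p(-1) = -1 + 6 + (-11) + 6 = 0, so (s + 1) is a factor.
Dividing, p(s) = (s + 1)(s^2 + 5s + 6).
Factor s^2 + 5s + 6: two numbers with sum -5 and product 6 are -2 and -3, so s^2 + 5s + 6 = (s + 2)(s + 3).
Hence p(s) = (s + 1) (s + 2) (s + 3), with roots -3, -2, -1.
The eigenvalues -3, -2, -1 are distinct and real, so A is diagonalisable and x(t) = e^{At} x(0) = V diag(e^{λ_i t}) V^{-1} x(0), where the columns of V are the eigenvectors.
λ = -3: A - (-3)I = [[0, 2, 2], [0, 1, 0], [0, 2, 2]]. v must be orthogonal to every row; (row 1) × (row 2) = [-2, 0, 0], so take v_1 = [1, 0, 0]^T.
λ = -2: A - (-2)I = [[-1, 2, 2], [0, 0, 0], [0, 2, 1]]. v must be orthogonal to every row; (row 1) × (row 3) = [-2, 1, -2], so take v_2 = [-2, 1, -2]^T.
λ = -1: A - (-1)I = [[-2, 2, 2], [0, -1, 0], [0, 2, 0]]. v must be orthogonal to every row; (row 1) × (row 2) = [2, 0, 2], so take v_3 = [1, 0, 1]^T.
V = [v_1 v_2 v_3] = [[1, -2, 1], [0, 1, 0], [0, -2, 1]] has det V = 1, so V^{-1} = adj(V)/det V = [[1, 0, -1], [0, 1, 0], [0, 2, 1]].
Modal coordinates z(0) = V^{-1} x(0): 1·(-1) + 0·2 + (-1)·3 = -4; 0·(-1) + 1·2 + 0·3 = 2; 0·(-1) + 2·2 + 1·3 = 7; so z(0) = [-4, 2, 7]^T.
x_2(t) = Σ_i (v_i)_2 · z_i(0) · e^{λ_i t} (row 2 of V times the modal terms).
x_2(0.8) = 0·(-4)·e^{-3·0.8} + 1·2·e^{-2·0.8} + 0·7·e^{-1·0.8} = 0·0.090718 + 2·0.201897 + 0·0.449329 = 0.4038.

0.4038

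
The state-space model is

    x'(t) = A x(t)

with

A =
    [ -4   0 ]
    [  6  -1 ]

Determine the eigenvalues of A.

det(sI - A) = s^2 - (tr A)s + det A, with tr A = (-4) + (-1) = -5 and det A = (-4)·(-1) - 0·6 = 4 - 0 = 4.
So p(s) = det(sI - A) = s^2 + 5s + 4.
Factor s^2 + 5s + 4: two numbers with sum -5 and product 4 are -1 and -4, so s^2 + 5s + 4 = (s + 1)(s + 4).
Hence p(s) = (s + 1) (s + 4), with roots -4, -1.
All eigenvalues have negative real part, so the system is asymptotically stable.

-4, -1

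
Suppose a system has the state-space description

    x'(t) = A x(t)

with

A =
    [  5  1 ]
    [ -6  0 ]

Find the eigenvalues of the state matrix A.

2, 3

det(sI - A) = s^2 - (tr A)s + det A, with tr A = 5 + 0 = 5 and det A = 5·0 - 1·(-6) = 0 - (-6) = 6.
So p(s) = det(sI - A) = s^2 - 5s + 6.
Factor s^2 - 5s + 6: two numbers with sum 5 and product 6 are 3 and 2, so s^2 - 5s + 6 = (s - 3)(s - 2).
Hence p(s) = (s - 3) (s - 2), with roots 2, 3.
At least one eigenvalue has non-negative real part, so the system is not asymptotically stable.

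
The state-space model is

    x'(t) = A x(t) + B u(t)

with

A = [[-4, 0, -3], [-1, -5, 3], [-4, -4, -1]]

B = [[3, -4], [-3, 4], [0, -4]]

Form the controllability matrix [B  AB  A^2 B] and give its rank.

AB = [[-12, 28], [12, -28], [0, 4]]
A^2B = [[48, -124], [-48, 124], [0, -4]]
Controllability matrix C = [B  AB  A^2B] = [[3, -4, -12, 28, 48, -124], [-3, 4, 12, -28, -48, 124], [0, -4, 0, 4, 0, -4]]
The rows r1, r2, r3 of C are linearly dependent: r1 + r2 = 0 (check each entry), so rank(C) ≤ 2.
The 2×2 minor from rows 1, 3, columns 1, 2 is 3·(-4) - (-4)·0 = -12 - 0 = -12 ≠ 0, so rank(C) = 2.
rank(C) = 2 < n = 3, so the pair (A, B) is not completely controllable.

2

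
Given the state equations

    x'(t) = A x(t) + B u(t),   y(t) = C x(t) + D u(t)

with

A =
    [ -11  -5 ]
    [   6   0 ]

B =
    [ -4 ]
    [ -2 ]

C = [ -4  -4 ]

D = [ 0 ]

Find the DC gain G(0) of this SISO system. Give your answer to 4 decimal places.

4.8000

G(0) = C(-A)^{-1}B + D = -C A^{-1} B + D.
det A = 30, so A^{-1} = (1/30)·adj(A) = [[0, 1/6], [-1/5, -11/30]]
A^{-1} B = [-1/3, 23/15]^T
C A^{-1} B = -24/5
G(0) = D - C A^{-1} B = 0 - (-24/5) = 24/5 ≈ 4.8000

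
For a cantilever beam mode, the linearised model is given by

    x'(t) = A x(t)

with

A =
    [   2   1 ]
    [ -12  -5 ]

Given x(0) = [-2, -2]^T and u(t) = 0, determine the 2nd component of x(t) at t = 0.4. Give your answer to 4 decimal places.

5.7311

det(sI - A) = s^2 - (tr A)s + det A, with tr A = 2 + (-5) = -3 and det A = 2·(-5) - 1·(-12) = -10 - (-12) = 2.
So p(s) = det(sI - A) = s^2 + 3s + 2.
Factor s^2 + 3s + 2: two numbers with sum -3 and product 2 are -1 and -2, so s^2 + 3s + 2 = (s + 1)(s + 2).
Hence p(s) = (s + 1) (s + 2), with roots -2, -1.
The eigenvalues -2, -1 are distinct and real, so A is diagonalisable and x(t) = e^{At} x(0) = V diag(e^{λ_i t}) V^{-1} x(0), where the columns of V are the eigenvectors.
λ = -2: A - (-2)I = [[4, 1], [-12, -3]]. Row 1 gives 4·v1 + 1·v2 = 0, so take v_1 = [-1, 4]^T.
λ = -1: A - (-1)I = [[3, 1], [-12, -4]]. Row 1 gives 3·v1 + 1·v2 = 0, so take v_2 = [1, -3]^T.
V = [v_1 v_2] = [[-1, 1], [4, -3]] has det V = -1, so V^{-1} = adj(V)/det V = [[3, 1], [4, 1]].
Modal coordinates z(0) = V^{-1} x(0): 3·(-2) + 1·(-2) = -8; 4·(-2) + 1·(-2) = -10; so z(0) = [-8, -10]^T.
x_2(t) = Σ_i (v_i)_2 · z_i(0) · e^{λ_i t} (row 2 of V times the modal terms).
x_2(0.4) = 4·(-8)·e^{-2·0.4} + (-3)·(-10)·e^{-1·0.4} = (-32)·0.449329 + 30·0.670320 = 5.7311.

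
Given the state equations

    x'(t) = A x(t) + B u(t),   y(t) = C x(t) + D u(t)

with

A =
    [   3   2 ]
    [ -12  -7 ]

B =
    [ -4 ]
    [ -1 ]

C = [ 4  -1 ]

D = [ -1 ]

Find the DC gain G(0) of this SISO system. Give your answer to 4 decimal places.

-58.0000

G(0) = C(-A)^{-1}B + D = -C A^{-1} B + D.
det A = 3, so A^{-1} = (1/3)·adj(A) = [[-7/3, -2/3], [4, 1]]
A^{-1} B = [10, -17]^T
C A^{-1} B = 57
G(0) = D - C A^{-1} B = -1 - (57) = -58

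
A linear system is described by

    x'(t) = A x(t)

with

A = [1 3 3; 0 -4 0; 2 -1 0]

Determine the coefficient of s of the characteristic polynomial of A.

Expand det(sI - A) for the 3×3 matrix.
p(s) = s^3 + 3s^2 - 10s - 24.
(Check: constant term = det(-A) = (-1)^3 det A = -24; coefficient of s^2 = -tr A = 3.)
The coefficient of s is -10.

-10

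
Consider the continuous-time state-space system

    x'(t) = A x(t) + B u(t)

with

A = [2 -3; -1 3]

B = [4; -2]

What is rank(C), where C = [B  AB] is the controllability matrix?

2

AB = [[14], [-10]]
Controllability matrix C = [B  AB] = [[4, 14], [-2, -10]]
det(C) = 4·(-10) - 14·(-2) = -40 - (-28) = -12 ≠ 0, so rank(C) = 2.
rank(C) = 2 = n, so the pair (A, B) is completely controllable.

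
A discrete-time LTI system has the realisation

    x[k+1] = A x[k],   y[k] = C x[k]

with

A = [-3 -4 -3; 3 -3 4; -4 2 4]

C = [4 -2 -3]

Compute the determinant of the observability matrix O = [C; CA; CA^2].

15960

CA = [[-6, -16, -32]]
CA^2 = [[98, 8, -174]]
Observability matrix O = [C; CA; CA^2] = [[4, -2, -3], [-6, -16, -32], [98, 8, -174]]
Expanding along the first row, det(O) = 4·((-16)·(-174) - (-32)·8) - (-2)·((-6)·(-174) - (-32)·98) + (-3)·((-6)·8 - (-16)·98) = 4·3040 - (-2)·4180 + (-3)·1520 = 15960
Since det(O) ≠ 0, rank(O) = 3 and the system is completely observable.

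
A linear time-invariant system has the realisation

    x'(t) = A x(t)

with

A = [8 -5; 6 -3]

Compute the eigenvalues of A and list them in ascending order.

2, 3

det(sI - A) = s^2 - (tr A)s + det A, with tr A = 8 + (-3) = 5 and det A = 8·(-3) - (-5)·6 = -24 - (-30) = 6.
So p(s) = det(sI - A) = s^2 - 5s + 6.
Factor s^2 - 5s + 6: two numbers with sum 5 and product 6 are 3 and 2, so s^2 - 5s + 6 = (s - 3)(s - 2).
Hence p(s) = (s - 3) (s - 2), with roots 2, 3.
At least one eigenvalue has non-negative real part, so the system is not asymptotically stable.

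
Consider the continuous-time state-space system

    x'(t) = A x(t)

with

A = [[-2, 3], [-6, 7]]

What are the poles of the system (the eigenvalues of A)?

det(sI - A) = s^2 - (tr A)s + det A, with tr A = (-2) + 7 = 5 and det A = (-2)·7 - 3·(-6) = -14 - (-18) = 4.
So p(s) = det(sI - A) = s^2 - 5s + 4.
Factor s^2 - 5s + 4: two numbers with sum 5 and product 4 are 4 and 1, so s^2 - 5s + 4 = (s - 4)(s - 1).
Hence p(s) = (s - 4) (s - 1), with roots 1, 4.
At least one eigenvalue has non-negative real part, so the system is not asymptotically stable.

1, 4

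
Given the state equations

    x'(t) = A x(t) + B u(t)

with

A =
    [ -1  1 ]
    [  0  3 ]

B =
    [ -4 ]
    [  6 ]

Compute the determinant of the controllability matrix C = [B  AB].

-132

AB = [[10], [18]]
Controllability matrix C = [B  AB] = [[-4, 10], [6, 18]]
det(C) = (-4)·18 - 10·6 = -72 - 60 = -132
Since det(C) ≠ 0, rank(C) = 2 and the system is completely controllable.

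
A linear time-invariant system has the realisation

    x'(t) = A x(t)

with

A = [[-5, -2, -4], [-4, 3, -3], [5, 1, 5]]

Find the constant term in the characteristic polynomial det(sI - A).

Expand det(sI - A) for the 3×3 matrix.
p(s) = s^3 - 3s^2 - 10s + 24.
(Check: constant term = det(-A) = (-1)^3 det A = 24; coefficient of s^2 = -tr A = -3.)
The constant term is 24.

24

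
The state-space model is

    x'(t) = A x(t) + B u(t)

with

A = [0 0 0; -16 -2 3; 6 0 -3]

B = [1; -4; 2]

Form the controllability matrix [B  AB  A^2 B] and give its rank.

2

AB = [[0], [-2], [0]]
A^2B = [[0], [4], [0]]
Controllability matrix C = [B  AB  A^2B] = [[1, 0, 0], [-4, -2, 4], [2, 0, 0]]
The rows r1, r2, r3 of C are linearly dependent: -2·r1 + r3 = 0 (check each entry), so rank(C) ≤ 2.
The 2×2 minor from rows 1, 2, columns 1, 2 is 1·(-2) - 0·(-4) = -2 - 0 = -2 ≠ 0, so rank(C) = 2.
rank(C) = 2 < n = 3, so the pair (A, B) is not completely controllable.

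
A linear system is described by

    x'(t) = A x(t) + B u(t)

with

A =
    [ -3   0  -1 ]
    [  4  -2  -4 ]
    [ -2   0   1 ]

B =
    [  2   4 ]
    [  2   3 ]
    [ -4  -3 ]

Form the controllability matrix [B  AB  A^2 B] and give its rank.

3

AB = [[-2, -9], [20, 22], [-8, -11]]
A^2B = [[14, 38], [-16, -36], [-4, 7]]
Controllability matrix C = [B  AB  A^2B] = [[2, 4, -2, -9, 14, 38], [2, 3, 20, 22, -16, -36], [-4, -3, -8, -11, -4, 7]]
Take the 3×3 submatrix of C formed by columns 1, 2, 3: [[2, 4, -2], [2, 3, 20], [-4, -3, -8]]. Its determinant is 2·(3·(-8) - 20·(-3)) - 4·(2·(-8) - 20·(-4)) + (-2)·(2·(-3) - 3·(-4)) = 2·36 - 4·64 + (-2)·6 = -196 ≠ 0.
So rank(C) ≥ 3; since C has 3 rows, rank(C) = 3.
rank(C) = 3 = n, so the pair (A, B) is completely controllable.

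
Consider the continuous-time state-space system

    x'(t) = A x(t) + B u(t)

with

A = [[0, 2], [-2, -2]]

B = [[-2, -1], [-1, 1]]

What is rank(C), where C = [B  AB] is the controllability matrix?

AB = [[-2, 2], [6, 0]]
Controllability matrix C = [B  AB] = [[-2, -1, -2, 2], [-1, 1, 6, 0]]
Take the 2×2 submatrix of C formed by columns 1, 2: [[-2, -1], [-1, 1]]. Its determinant is (-2)·1 - (-1)·(-1) = -2 - 1 = -3 ≠ 0.
So rank(C) ≥ 2; since C has 2 rows, rank(C) = 2.
rank(C) = 2 = n, so the pair (A, B) is completely controllable.

2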